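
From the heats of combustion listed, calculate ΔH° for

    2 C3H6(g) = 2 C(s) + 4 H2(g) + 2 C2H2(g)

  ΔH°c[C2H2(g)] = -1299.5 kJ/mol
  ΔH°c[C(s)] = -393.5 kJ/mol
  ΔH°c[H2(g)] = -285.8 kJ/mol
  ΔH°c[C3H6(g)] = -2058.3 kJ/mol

ΔH° = 412.6 kJ/mol

Using ΔH = Σ nΔHc°(reactants) − Σ nΔHc°(products):
= [2·(-2058.3)] − [2·(-393.5) + 4·(-285.8) + 2·(-1299.5)]
= 412.6 kJ/mol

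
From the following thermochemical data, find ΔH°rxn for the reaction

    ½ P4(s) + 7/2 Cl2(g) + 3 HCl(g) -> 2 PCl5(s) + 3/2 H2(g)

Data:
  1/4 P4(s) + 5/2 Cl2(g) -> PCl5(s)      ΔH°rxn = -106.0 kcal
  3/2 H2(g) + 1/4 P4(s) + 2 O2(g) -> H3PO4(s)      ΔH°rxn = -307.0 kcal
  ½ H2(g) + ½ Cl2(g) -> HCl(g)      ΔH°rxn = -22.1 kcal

ΔH°rxn = -145.7 kcal

equation 1 × 2: (2)·(-106.0) = -212.0 kcal
equation 2: not needed.
equation 3 reversed and × 3: (-3)·(-22.1) = +66.3 kcal
Summing the manipulated equations, ΔH°rxn = (-212.0) + (+66.3) = -145.7 kcal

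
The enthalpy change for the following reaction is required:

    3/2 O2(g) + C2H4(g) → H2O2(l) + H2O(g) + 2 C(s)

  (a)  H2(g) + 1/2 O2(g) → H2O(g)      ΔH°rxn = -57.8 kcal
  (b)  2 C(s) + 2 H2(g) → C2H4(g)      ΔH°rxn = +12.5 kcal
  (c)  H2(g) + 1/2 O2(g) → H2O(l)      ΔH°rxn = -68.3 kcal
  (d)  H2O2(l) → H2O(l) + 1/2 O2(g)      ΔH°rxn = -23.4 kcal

(a) as written: -57.8 kcal
(b) reversed: -12.5 kcal
(c) as written: -68.3 kcal
(d) reversed: +23.4 kcal
Since enthalpy is a state function, ΔH°rxn = (-57.8) + (-12.5) + (-68.3) + (+23.4) = -115.2 kcal

ΔH°rxn = -115.2 kcal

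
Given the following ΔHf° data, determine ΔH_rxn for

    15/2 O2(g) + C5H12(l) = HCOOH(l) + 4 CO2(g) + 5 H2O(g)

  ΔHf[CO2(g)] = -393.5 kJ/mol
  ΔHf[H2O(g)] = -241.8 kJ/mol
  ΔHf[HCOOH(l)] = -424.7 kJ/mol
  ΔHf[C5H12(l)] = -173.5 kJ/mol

ΔH_rxn = -3034.2 kJ/mol

Products: 1·(-424.7) + 4·(-393.5) + 5·(-241.8) = -3207.7
Reactants: 15/2·(+0.0) + 1·(-173.5) = -173.5
ΔH_rxn = (-3207.7) − (-173.5) = -3034.2 kJ/mol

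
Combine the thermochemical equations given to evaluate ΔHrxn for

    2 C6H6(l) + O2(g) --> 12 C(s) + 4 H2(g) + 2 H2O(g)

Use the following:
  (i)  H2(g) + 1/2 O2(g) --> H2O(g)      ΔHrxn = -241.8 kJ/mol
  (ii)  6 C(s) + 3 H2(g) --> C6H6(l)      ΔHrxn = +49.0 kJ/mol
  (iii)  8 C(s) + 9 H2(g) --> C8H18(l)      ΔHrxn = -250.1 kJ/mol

(i) × 2 (×2 to match 2 H2O(g) in the target): (2)·(-241.8) = -483.6 kJ/mol
(ii) reversed and × 2 (C6H6(l) must end up as a reactant; scale by 2 for the 2 C6H6(l)): (-2)·(+49.0) = -98.0 kJ/mol
(iii): not needed (C8H18(l) appears nowhere else).
By Hess's law, ΔHrxn = (-483.6) + (-98.0) = -581.6 kJ/mol

ΔHrxn = -581.6 kJ/mol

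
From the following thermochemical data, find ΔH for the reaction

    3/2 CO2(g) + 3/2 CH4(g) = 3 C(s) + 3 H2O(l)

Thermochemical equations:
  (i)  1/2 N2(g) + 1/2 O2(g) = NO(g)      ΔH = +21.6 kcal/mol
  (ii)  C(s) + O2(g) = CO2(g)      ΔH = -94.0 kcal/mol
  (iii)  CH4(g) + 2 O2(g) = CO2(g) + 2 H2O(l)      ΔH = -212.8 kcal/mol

(i): not needed.
(ii) reversed and × 3: (-3)·(-94.0) = +282.0 kcal/mol
(iii) × 3/2: (3/2)·(-212.8) = -319.2 kcal/mol
Combining the equations, ΔH = (+282.0) + (-319.2) = -37.2 kcal/mol

ΔH = -37.2 kcal/mol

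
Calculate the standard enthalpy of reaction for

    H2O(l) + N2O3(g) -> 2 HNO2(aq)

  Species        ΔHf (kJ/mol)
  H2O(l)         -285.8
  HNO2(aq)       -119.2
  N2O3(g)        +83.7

ΔHrxn = -36.3 kJ/mol

ΔH°rxn = Σ nΔHf°(products) − Σ nΔHf°(reactants).
Products: 2·(-119.2) = -238.4
Reactants: 1·(-285.8) + 1·(+83.7) = -202.1
ΔHrxn = (-238.4) − (-202.1) = -36.3 kJ/mol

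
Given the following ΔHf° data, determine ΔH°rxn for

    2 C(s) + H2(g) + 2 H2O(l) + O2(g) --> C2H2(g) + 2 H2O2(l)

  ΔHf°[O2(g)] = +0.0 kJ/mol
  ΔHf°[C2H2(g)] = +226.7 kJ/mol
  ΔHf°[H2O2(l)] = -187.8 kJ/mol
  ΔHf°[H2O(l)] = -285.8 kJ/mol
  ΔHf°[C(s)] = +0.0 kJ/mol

ΔH°rxn = 422.7 kJ/mol

Products: 1·(+226.7) + 2·(-187.8) = -148.9
Reactants: 2·(+0.0) + 1·(+0.0) + 2·(-285.8) + 1·(+0.0) = -571.6
ΔH°rxn = (-148.9) − (-571.6) = 422.7 kJ/mol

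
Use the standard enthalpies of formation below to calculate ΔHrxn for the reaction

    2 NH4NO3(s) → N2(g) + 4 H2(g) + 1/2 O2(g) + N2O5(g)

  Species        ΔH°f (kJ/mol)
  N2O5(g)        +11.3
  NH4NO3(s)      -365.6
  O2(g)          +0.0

ΔHrxn = 742.5 kJ/mol

Products: 1·(+0.0) + 4·(+0.0) + 1/2·(+0.0) + 1·(+11.3) = +11.3
Reactants: 2·(-365.6) = -731.2
ΔHrxn = (+11.3) − (-731.2) = 742.5 kJ/mol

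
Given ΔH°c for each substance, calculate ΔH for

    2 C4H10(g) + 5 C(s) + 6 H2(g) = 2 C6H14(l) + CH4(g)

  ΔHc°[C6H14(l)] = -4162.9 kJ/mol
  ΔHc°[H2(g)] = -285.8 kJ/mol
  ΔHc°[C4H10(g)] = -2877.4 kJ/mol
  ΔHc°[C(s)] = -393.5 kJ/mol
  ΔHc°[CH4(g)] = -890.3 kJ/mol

ΔH = -221.0 kJ/mol

Using ΔH = Σ nΔHc°(reactants) − Σ nΔHc°(products):
= [2·(-2877.4) + 5·(-393.5) + 6·(-285.8)] − [2·(-4162.9) + 1·(-890.3)]
= -221.0 kJ/mol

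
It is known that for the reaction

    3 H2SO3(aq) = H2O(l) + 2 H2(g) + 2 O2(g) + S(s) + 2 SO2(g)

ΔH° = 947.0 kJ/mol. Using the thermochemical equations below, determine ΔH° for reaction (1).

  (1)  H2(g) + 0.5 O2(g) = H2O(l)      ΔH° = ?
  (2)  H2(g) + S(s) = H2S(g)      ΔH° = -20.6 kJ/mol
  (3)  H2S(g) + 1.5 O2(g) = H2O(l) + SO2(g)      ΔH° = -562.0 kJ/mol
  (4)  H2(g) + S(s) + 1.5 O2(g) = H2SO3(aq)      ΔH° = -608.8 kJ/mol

(1) reversed: contributes −x
(2) × 2: (2)·(-20.6) = -41.2 kJ/mol
(3) × 2 (×2 to match 2 SO2(g) in the target): (2)·(-562.0) = -1124.0 kJ/mol
(4) reversed and × 3 (reverse to put H2SO3(aq) on the reactant side; ×3 to match 3 H2SO3(aq) in the target): (-3)·(-608.8) = +1826.4 kJ/mol
+947.0 = (-41.2) + (-1124.0) + (+1826.4) − x
x = (+947.0 − (+661.2)) / (-1) = -285.8 kJ/mol

ΔH° = -285.8 kJ/mol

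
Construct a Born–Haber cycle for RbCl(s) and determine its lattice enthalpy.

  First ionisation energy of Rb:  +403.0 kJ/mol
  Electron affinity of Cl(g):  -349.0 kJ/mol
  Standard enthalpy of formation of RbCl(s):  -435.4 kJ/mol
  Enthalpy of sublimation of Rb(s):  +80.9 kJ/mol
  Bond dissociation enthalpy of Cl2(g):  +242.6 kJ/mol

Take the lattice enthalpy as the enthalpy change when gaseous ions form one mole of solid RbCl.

ΔHf° = 1·ΔHsub + 1·(ΣIE) + 1/2·D(Cl2) + 1·EA + U
-435.4 = 1·(+80.9) + 1·(+403.0) + 1/2·(+242.6) + 1·(-349.0) + U
U = -435.4 − (+256.2) = -691.6 kJ/mol

U = -691.6 kJ/mol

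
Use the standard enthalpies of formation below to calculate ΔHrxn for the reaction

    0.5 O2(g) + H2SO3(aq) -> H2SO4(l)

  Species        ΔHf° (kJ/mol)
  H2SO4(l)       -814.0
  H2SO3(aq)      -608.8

ΔH°rxn = Σ nΔHf°(products) − Σ nΔHf°(reactants).
Products: 1·(-814.0) = -814.0
Reactants: 1/2·(+0.0) + 1·(-608.8) = -608.8
ΔHrxn = (-814.0) − (-608.8) = -205.2 kJ/mol

ΔHrxn = -205.2 kJ/mol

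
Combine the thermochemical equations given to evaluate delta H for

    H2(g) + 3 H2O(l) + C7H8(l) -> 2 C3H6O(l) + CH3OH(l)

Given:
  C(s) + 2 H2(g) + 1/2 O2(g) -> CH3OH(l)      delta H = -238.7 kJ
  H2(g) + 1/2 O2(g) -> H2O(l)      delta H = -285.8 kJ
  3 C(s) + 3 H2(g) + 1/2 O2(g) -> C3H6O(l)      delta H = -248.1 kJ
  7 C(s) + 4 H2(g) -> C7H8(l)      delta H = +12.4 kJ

equation 1 as written (CH3OH(l) already on the product side): -238.7 kJ
equation 2 reversed and × 3 (reverse to put H2O(l) on the reactant side; ×3 to match 3 H2O(l) in the target): (-3)·(-285.8) = +857.4 kJ
equation 3 × 2 (×2 to match 2 C3H6O(l) in the target): (2)·(-248.1) = -496.2 kJ
equation 4 reversed (reverse to put C7H8(l) on the reactant side): -12.4 kJ
Combining the equations, delta H = (-238.7) + (+857.4) + (-496.2) + (-12.4) = 110.1 kJ

delta H = 110.1 kJ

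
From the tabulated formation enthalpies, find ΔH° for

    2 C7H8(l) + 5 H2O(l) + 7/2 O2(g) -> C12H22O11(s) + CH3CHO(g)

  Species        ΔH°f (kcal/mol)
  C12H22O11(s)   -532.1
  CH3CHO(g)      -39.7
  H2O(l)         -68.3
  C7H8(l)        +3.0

ΔH°rxn = Σ nΔHf°(products) − Σ nΔHf°(reactants).
Products: 1·(-532.1) + 1·(-39.7) = -571.8
Reactants: 2·(+3.0) + 5·(-68.3) + 7/2·(+0.0) = -335.5
ΔH° = (-571.8) − (-335.5) = -236.3 kcal/mol

ΔH° = -236.3 kcal/mol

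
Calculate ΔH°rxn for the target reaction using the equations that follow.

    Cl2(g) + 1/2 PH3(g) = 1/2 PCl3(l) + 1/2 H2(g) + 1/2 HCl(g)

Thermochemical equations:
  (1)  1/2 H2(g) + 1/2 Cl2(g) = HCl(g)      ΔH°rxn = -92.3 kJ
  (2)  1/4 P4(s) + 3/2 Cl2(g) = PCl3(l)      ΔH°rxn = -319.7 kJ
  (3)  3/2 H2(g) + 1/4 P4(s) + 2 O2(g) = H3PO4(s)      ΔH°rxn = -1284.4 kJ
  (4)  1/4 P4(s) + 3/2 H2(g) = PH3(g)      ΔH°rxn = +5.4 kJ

(1) × 1/2: (1/2)·(-92.3) = -46.15 kJ
(2) × 1/2: (1/2)·(-319.7) = -159.85 kJ
(3): not needed.
(4) reversed and × 1/2: (-1/2)·(+5.4) = -2.7 kJ
Combining the equations, ΔH°rxn = (1/2)·(-92.3) + (1/2)·(-319.7) + (-1/2)·(+5.4) = -208.7 kJ

ΔH°rxn = -208.7 kJ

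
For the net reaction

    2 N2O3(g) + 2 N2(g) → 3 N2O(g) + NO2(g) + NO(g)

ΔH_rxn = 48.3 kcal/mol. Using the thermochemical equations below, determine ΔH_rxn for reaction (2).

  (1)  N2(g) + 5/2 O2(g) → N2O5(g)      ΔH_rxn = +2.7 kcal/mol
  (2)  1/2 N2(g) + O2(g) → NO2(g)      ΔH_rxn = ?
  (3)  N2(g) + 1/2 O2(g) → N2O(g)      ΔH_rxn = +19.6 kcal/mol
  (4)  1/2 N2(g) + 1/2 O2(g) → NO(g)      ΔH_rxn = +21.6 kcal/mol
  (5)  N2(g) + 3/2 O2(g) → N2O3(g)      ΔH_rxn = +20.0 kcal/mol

(1): not needed.
(2) as written: contributes x
(3) × 3: (3)·(+19.6) = +58.8 kcal/mol
(4) as written: +21.6 kcal/mol
(5) reversed and × 2: (-2)·(+20.0) = -40.0 kcal/mol
+48.3 = (+58.8) + (+21.6) + (-40.0) + x
x = (+48.3 − (+40.4)) / (1) = 7.9 kcal/mol

ΔH_rxn = 7.9 kcal/mol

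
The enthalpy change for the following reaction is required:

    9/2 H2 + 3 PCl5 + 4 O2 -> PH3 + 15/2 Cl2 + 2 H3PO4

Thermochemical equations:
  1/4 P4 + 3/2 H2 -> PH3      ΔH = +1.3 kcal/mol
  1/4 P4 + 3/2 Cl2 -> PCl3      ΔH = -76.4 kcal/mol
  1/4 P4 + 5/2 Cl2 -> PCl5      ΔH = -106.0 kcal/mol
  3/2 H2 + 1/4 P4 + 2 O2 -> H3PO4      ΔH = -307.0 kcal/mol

ΔH = -294.7 kcal/mol

equation 1 as written (PH3 already on the product side): +1.3 kcal/mol
equation 2: not needed (PCl3 appears nowhere else).
equation 3 reversed and × 3 (PCl5 must end up as a reactant; ×3 to match 3 PCl5 in the target): (-3)·(-106.0) = +318.0 kcal/mol
equation 4 × 2 (×2 to match 2 H3PO4 in the target): (2)·(-307.0) = -614.0 kcal/mol
By Hess's law, ΔH = (1)·(+1.3) + (-3)·(-106.0) + (2)·(-307.0) = -294.7 kcal/mol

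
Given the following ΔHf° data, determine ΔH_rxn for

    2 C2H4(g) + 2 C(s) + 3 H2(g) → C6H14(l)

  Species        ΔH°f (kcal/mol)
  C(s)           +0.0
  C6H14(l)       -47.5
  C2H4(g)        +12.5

ΔH_rxn = -72.5 kcal/mol

Products: 1·(-47.5) = -47.5
Reactants: 2·(+12.5) + 2·(+0.0) + 3·(+0.0) = +25.0
ΔH_rxn = (-47.5) − (+25.0) = -72.5 kcal/mol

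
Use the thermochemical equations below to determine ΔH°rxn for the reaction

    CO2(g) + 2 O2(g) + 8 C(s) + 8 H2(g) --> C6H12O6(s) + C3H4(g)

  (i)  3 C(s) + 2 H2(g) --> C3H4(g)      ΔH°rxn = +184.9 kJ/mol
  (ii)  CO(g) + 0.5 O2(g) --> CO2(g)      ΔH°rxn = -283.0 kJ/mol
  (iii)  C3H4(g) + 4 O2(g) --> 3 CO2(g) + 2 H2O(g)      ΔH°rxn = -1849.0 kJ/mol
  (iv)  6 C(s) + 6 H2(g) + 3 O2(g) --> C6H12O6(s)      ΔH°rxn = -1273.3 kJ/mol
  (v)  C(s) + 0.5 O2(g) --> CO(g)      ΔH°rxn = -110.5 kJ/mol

ΔH°rxn = -694.9 kJ/mol

(i) as written: +184.9 kJ/mol
(ii) reversed: +283.0 kJ/mol
(iii): not needed (H2O(g) appears nowhere else).
(iv) as written (C6H12O6(s) already on the product side): -1273.3 kJ/mol
(v) reversed: +110.5 kJ/mol
ΔH°rxn = (+184.9) + (+283.0) + (-1273.3) + (+110.5) = -694.9 kJ/mol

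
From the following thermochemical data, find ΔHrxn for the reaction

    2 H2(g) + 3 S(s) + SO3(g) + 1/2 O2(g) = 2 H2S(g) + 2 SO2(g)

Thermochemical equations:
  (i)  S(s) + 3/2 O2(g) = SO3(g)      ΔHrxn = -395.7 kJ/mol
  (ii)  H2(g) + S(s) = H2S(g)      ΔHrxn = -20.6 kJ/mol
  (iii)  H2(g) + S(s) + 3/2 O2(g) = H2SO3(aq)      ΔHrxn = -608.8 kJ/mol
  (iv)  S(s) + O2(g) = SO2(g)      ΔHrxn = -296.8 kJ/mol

(i) reversed: +395.7 kJ/mol
(ii) × 2: (2)·(-20.6) = -41.2 kJ/mol
(iii): not needed.
(iv) × 2: (2)·(-296.8) = -593.6 kJ/mol
Summing the manipulated equations, ΔHrxn = (+395.7) + (-41.2) + (-593.6) = -239.1 kJ/mol

ΔHrxn = -239.1 kJ/mol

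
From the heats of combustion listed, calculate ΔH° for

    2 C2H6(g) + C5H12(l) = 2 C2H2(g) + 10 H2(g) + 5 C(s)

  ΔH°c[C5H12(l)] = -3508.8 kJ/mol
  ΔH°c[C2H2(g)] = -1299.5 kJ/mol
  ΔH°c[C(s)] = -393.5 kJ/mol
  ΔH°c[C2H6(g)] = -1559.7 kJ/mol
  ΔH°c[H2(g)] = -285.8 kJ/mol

Using ΔH = Σ nΔHc°(reactants) − Σ nΔHc°(products):
= [2·(-1559.7) + 1·(-3508.8)] − [2·(-1299.5) + 10·(-285.8) + 5·(-393.5)]
= 796.3 kJ/mol

ΔH° = 796.3 kJ/mol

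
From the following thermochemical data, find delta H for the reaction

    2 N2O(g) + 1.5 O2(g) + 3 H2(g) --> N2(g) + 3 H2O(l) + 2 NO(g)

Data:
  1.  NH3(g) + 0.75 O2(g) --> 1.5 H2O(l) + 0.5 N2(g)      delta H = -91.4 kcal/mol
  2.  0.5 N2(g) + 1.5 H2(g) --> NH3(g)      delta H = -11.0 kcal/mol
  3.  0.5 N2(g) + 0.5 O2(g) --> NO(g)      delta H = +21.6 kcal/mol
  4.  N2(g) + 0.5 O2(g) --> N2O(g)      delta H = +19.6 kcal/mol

delta H = -200.8 kcal/mol

eq. 1 × 2: (2)·(-91.4) = -182.8 kcal/mol
eq. 2 × 2: (2)·(-11.0) = -22.0 kcal/mol
eq. 3 × 2: (2)·(+21.6) = +43.2 kcal/mol
eq. 4 reversed and × 2: (-2)·(+19.6) = -39.2 kcal/mol
delta H = (2)·(-91.4) + (2)·(-11.0) + (2)·(+21.6) + (-2)·(+19.6) = -200.8 kcal/mol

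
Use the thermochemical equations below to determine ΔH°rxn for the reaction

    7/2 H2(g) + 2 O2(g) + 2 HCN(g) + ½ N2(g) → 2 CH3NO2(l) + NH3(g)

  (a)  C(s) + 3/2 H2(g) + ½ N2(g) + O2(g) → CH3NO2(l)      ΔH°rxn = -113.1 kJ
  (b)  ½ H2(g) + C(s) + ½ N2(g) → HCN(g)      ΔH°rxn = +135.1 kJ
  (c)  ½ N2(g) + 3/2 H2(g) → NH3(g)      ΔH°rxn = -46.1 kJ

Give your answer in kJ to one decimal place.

(a) × 2 (×2 to match 2 CH3NO2(l) in the target): (2)·(-113.1) = -226.2 kJ
(b) reversed and × 2 (HCN(g) must end up as a reactant; scale by 2 for the 2 HCN(g)): (-2)·(+135.1) = -270.2 kJ
(c) as written (NH3(g) already on the product side): -46.1 kJ
Since enthalpy is a state function, ΔH°rxn = (-226.2) + (-270.2) + (-46.1) = -542.5 kJ

ΔH°rxn = -542.5 kJ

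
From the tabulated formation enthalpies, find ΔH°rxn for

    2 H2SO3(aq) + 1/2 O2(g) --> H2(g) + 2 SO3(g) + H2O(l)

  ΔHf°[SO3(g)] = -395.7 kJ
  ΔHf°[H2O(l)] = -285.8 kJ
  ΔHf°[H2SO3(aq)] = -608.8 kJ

Products: 1·(+0.0) + 2·(-395.7) + 1·(-285.8) = -1077.2
Reactants: 2·(-608.8) + 1/2·(+0.0) = -1217.6
ΔH°rxn = (-1077.2) − (-1217.6) = 140.4 kJ

ΔH°rxn = 140.4 kJ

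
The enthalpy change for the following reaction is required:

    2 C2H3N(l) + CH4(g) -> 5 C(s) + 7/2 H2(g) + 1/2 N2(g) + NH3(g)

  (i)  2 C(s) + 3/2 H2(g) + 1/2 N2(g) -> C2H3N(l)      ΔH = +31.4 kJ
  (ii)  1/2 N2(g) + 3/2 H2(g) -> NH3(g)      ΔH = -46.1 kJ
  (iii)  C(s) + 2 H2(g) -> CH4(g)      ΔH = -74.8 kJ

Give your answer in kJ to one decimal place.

ΔH = -34.1 kJ

(i) reversed and × 2: (-2)·(+31.4) = -62.8 kJ
(ii) as written: -46.1 kJ
(iii) reversed: +74.8 kJ
Summing the manipulated equations, ΔH = (-62.8) + (-46.1) + (+74.8) = -34.1 kJ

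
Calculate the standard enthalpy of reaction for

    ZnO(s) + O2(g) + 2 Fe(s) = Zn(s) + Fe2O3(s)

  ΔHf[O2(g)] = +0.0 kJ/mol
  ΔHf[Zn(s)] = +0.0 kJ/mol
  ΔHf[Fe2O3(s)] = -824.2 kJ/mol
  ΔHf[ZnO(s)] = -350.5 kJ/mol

ΔH°rxn = -473.7 kJ/mol

ΔH°rxn = Σ nΔHf°(products) − Σ nΔHf°(reactants).
Products: 1·(+0.0) + 1·(-824.2) = -824.2
Reactants: 1·(-350.5) + 1·(+0.0) + 2·(+0.0) = -350.5
ΔH°rxn = (-824.2) − (-350.5) = -473.7 kJ/mol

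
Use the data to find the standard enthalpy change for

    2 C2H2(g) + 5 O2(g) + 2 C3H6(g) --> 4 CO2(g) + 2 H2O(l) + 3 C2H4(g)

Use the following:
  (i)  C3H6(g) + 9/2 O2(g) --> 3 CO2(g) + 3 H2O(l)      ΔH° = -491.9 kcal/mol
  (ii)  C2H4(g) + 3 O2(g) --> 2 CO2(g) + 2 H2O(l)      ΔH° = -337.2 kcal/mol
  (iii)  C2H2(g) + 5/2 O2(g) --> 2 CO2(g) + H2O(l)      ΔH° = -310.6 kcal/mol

ΔH° = -593.4 kcal/mol

(i) × 2 (×2 to match 2 C3H6(g) in the target): (2)·(-491.9) = -983.8 kcal/mol
(ii) reversed and × 3 (C2H4(g) must end up as a product; ×3 to match 3 C2H4(g) in the target): (-3)·(-337.2) = +1011.6 kcal/mol
(iii) × 2 (scale by 2 for the 2 C2H2(g)): (2)·(-310.6) = -621.2 kcal/mol
ΔH° = (-983.8) + (+1011.6) + (-621.2) = -593.4 kcal/mol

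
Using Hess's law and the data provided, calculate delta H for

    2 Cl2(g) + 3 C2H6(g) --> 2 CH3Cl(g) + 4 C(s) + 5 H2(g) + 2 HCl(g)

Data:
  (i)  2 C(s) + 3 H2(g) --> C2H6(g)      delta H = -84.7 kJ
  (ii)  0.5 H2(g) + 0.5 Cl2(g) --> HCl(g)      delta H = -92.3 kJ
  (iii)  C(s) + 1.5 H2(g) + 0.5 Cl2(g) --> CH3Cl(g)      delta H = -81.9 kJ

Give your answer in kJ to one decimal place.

delta H = -94.3 kJ

(i) reversed and × 3: (-3)·(-84.7) = +254.1 kJ
(ii) × 2: (2)·(-92.3) = -184.6 kJ
(iii) × 2: (2)·(-81.9) = -163.8 kJ
delta H = (+254.1) + (-184.6) + (-163.8) = -94.3 kJ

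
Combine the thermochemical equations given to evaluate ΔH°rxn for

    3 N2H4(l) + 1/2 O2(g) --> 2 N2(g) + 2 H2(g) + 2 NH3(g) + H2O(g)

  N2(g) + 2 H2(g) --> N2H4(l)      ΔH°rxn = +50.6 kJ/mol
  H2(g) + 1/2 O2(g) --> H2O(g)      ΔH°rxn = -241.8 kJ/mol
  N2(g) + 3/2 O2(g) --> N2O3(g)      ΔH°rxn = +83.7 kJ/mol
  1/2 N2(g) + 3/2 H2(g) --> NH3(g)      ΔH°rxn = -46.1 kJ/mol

ΔH°rxn = -485.8 kJ/mol

equation 1 reversed and × 3: (-3)·(+50.6) = -151.8 kJ/mol
equation 2 as written: -241.8 kJ/mol
equation 3: not needed.
equation 4 × 2: (2)·(-46.1) = -92.2 kJ/mol
Since enthalpy is a state function, ΔH°rxn = (-3)·(+50.6) + (1)·(-241.8) + (2)·(-46.1) = -485.8 kJ/mol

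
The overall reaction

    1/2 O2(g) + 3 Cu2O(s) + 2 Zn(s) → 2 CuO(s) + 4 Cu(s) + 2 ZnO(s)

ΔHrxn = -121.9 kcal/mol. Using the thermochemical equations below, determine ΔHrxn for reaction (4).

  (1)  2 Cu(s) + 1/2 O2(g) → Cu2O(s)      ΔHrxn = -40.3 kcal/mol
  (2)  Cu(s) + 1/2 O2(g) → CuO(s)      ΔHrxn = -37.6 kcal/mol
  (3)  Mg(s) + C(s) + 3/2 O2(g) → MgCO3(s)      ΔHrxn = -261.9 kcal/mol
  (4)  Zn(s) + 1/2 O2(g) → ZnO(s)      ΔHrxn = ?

ΔHrxn = -83.8 kcal/mol

(1) reversed and × 3 (reverse to put Cu2O(s) on the reactant side; scale by 3 for the 3 Cu2O(s)): (-3)·(-40.3) = +120.9 kcal/mol
(2) × 2 (scale by 2 for the 2 CuO(s)): (2)·(-37.6) = -75.2 kcal/mol
(3): not needed (C(s) appears nowhere else).
(4) × 2 (scale by 2 for the 2 ZnO(s)): contributes 2·x
-121.9 = (+120.9) + (-75.2) + 2·x
x = (-121.9 − (+45.7)) / (2) = -83.8 kcal/mol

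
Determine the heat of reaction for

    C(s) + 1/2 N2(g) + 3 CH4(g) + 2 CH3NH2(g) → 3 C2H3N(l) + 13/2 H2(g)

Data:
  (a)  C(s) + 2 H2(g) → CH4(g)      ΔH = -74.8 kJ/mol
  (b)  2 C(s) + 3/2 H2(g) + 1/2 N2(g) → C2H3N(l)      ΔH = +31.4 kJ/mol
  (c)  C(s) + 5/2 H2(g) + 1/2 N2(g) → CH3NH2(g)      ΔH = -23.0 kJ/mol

ΔH = 364.6 kJ/mol

(a) reversed and × 3 (CH4(g) must end up as a reactant; ×3 to match 3 CH4(g) in the target): (-3)·(-74.8) = +224.4 kJ/mol
(b) × 3 (scale by 3 for the 3 C2H3N(l)): (3)·(+31.4) = +94.2 kJ/mol
(c) reversed and × 2 (reverse to put CH3NH2(g) on the reactant side; ×2 to match 2 CH3NH2(g) in the target): (-2)·(-23.0) = +46.0 kJ/mol
By Hess's law, ΔH = (-3)·(-74.8) + (3)·(+31.4) + (-2)·(-23.0) = 364.6 kJ/mol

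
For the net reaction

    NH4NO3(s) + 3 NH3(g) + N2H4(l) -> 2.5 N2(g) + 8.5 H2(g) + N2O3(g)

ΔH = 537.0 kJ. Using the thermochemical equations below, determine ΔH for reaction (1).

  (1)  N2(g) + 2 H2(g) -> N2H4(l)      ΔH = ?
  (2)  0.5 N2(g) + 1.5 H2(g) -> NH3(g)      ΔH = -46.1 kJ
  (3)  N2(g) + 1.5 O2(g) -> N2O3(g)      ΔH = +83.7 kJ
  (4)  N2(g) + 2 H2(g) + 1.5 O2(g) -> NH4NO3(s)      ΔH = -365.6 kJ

(1) reversed: contributes −x
(2) reversed and × 3: (-3)·(-46.1) = +138.3 kJ
(3) as written: +83.7 kJ
(4) reversed: +365.6 kJ
+537.0 = (+138.3) + (+83.7) + (+365.6) − x
x = (+537.0 − (+587.6)) / (-1) = 50.6 kJ

ΔH = 50.6 kJ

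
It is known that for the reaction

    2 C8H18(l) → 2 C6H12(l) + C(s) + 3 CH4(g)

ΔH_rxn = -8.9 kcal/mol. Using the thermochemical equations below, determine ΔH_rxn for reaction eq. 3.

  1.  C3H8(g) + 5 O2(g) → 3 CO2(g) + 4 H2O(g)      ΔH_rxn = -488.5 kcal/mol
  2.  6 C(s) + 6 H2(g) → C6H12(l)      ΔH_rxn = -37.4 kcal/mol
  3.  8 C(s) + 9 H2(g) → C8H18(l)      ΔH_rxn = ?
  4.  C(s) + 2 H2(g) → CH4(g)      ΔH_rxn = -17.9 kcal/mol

eq. 1: not needed.
eq. 2 × 2: (2)·(-37.4) = -74.8 kcal/mol
eq. 3 reversed and × 2: contributes −2·x
eq. 4 × 3: (3)·(-17.9) = -53.7 kcal/mol
-8.9 = (-74.8) + (-53.7) − 2·x
x = (-8.9 − (-128.5)) / (-2) = -59.8 kcal/mol

ΔH_rxn = -59.8 kcal/mol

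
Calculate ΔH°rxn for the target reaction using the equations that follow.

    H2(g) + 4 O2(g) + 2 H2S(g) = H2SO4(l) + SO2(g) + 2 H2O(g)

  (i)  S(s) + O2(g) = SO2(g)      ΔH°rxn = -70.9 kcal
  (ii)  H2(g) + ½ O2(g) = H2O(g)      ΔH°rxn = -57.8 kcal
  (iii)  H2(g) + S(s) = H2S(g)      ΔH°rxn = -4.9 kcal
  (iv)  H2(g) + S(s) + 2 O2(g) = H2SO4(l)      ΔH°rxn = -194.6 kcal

ΔH°rxn = -371.3 kcal

(i) as written (SO2(g) already on the product side): -70.9 kcal
(ii) × 2 (×2 to match 2 H2O(g) in the target): (2)·(-57.8) = -115.6 kcal
(iii) reversed and × 2 (H2S(g) must end up as a reactant; ×2 to match 2 H2S(g) in the target): (-2)·(-4.9) = +9.8 kcal
(iv) as written (H2SO4(l) already on the product side): -194.6 kcal
Since enthalpy is a state function, ΔH°rxn = (-70.9) + (-115.6) + (+9.8) + (-194.6) = -371.3 kcal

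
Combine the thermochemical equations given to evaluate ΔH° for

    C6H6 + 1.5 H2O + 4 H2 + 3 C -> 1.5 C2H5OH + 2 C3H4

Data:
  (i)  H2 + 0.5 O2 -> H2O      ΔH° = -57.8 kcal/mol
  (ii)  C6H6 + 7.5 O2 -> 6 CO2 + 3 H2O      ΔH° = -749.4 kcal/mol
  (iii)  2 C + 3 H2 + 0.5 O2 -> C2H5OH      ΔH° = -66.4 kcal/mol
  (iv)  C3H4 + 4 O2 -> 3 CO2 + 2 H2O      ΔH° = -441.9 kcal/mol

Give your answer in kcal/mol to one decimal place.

ΔH° = 63.7 kcal/mol

(i) reversed and × 1/2: (-1/2)·(-57.8) = +28.9 kcal/mol
(ii) as written (C6H6 already on the reactant side): -749.4 kcal/mol
(iii) × 3/2 (×3/2 to match 3/2 C2H5OH in the target): (3/2)·(-66.4) = -99.6 kcal/mol
(iv) reversed and × 2 (reverse to put C3H4 on the product side; ×2 to match 2 C3H4 in the target): (-2)·(-441.9) = +883.8 kcal/mol
ΔH° = (+28.9) + (-749.4) + (-99.6) + (+883.8) = 63.7 kcal/mol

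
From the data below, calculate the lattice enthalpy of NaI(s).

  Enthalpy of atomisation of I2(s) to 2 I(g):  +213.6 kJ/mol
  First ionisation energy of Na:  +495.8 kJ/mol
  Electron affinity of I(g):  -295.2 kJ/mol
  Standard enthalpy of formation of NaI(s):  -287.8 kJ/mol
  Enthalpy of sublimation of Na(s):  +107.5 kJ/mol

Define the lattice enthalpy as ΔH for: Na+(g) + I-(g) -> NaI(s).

ΔHf° = 1·ΔHsub + 1·(ΣIE) + 1/2·D(I2) + 1·EA + U
-287.8 = 1·(+107.5) + 1·(+495.8) + 1/2·(+213.6) + 1·(-295.2) + U
U = -287.8 − (+414.9) = -702.7 kJ/mol

U = -702.7 kJ/mol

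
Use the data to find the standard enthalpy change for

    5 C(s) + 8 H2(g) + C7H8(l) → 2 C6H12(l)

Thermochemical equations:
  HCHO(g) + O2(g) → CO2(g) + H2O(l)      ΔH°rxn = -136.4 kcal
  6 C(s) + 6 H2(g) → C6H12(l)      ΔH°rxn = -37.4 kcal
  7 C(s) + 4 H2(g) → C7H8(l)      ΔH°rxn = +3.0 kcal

ΔH°rxn = -77.8 kcal

equation 1: not needed (CO2(g) appears nowhere else).
equation 2 × 2 (scale by 2 for the 2 C6H12(l)): (2)·(-37.4) = -74.8 kcal
equation 3 reversed (C7H8(l) must end up as a reactant): -3.0 kcal
ΔH°rxn = (-74.8) + (-3.0) = -77.8 kcal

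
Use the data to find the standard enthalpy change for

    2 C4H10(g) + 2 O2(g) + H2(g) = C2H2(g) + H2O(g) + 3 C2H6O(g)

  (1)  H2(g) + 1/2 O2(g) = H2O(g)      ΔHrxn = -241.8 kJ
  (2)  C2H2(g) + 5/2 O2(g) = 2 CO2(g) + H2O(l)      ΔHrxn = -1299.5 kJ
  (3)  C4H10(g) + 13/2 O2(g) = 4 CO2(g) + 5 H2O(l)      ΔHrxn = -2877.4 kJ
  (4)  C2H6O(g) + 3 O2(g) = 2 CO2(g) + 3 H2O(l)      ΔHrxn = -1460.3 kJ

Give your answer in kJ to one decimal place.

(1) as written (H2O(g) already on the product side): -241.8 kJ
(2) reversed (reverse to put C2H2(g) on the product side): +1299.5 kJ
(3) × 2 (scale by 2 for the 2 C4H10(g)): (2)·(-2877.4) = -5754.8 kJ
(4) reversed and × 3 (reverse to put C2H6O(g) on the product side; ×3 to match 3 C2H6O(g) in the target): (-3)·(-1460.3) = +4380.9 kJ
ΔHrxn = (1)·(-241.8) + (-1)·(-1299.5) + (2)·(-2877.4) + (-3)·(-1460.3) = -316.2 kJ

ΔHrxn = -316.2 kJ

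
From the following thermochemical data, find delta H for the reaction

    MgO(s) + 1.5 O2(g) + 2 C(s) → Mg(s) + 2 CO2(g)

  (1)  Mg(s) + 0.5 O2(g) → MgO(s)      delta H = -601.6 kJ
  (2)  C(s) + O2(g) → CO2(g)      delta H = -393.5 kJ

delta H = -185.4 kJ

(1) reversed: +601.6 kJ
(2) × 2: (2)·(-393.5) = -787.0 kJ
delta H = (-1)·(-601.6) + (2)·(-393.5) = -185.4 kJ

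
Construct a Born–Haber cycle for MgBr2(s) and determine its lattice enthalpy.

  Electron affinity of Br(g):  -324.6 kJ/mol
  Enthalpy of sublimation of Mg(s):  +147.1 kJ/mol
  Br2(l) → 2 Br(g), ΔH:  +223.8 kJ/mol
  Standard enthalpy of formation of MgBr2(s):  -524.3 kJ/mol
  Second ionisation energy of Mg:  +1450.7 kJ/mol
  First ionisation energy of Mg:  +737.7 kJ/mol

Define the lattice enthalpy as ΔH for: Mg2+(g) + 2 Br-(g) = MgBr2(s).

ΔHf° = 1·ΔHsub + 1·(ΣIE) + 1·D(Br2) + 2·EA + U
-524.3 = 1·(+147.1) + 1·(+2188.4) + 1·(+223.8) + 2·(-324.6) + U
U = -524.3 − (+1910.1) = -2434.4 kJ/mol

U = -2434.4 kJ/mol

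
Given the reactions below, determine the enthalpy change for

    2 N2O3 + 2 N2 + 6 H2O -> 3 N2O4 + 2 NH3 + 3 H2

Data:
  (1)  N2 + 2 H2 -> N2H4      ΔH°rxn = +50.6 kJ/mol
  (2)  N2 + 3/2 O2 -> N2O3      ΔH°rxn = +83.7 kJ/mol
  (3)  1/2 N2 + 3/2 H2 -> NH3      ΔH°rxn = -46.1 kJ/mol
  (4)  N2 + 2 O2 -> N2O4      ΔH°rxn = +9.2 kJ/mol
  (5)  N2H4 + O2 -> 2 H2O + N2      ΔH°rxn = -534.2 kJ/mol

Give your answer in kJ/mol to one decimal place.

(1) reversed and × 3: (-3)·(+50.6) = -151.8 kJ/mol
(2) reversed and × 2 (reverse to put N2O3 on the reactant side; ×2 to match 2 N2O3 in the target): (-2)·(+83.7) = -167.4 kJ/mol
(3) × 2 (×2 to match 2 NH3 in the target): (2)·(-46.1) = -92.2 kJ/mol
(4) × 3 (×3 to match 3 N2O4 in the target): (3)·(+9.2) = +27.6 kJ/mol
(5) reversed and × 3 (H2O must end up as a reactant; scale by 3 for the 6 H2O): (-3)·(-534.2) = +1602.6 kJ/mol
ΔH°rxn = (-151.8) + (-167.4) + (-92.2) + (+27.6) + (+1602.6) = 1218.8 kJ/mol

ΔH°rxn = 1218.8 kJ/mol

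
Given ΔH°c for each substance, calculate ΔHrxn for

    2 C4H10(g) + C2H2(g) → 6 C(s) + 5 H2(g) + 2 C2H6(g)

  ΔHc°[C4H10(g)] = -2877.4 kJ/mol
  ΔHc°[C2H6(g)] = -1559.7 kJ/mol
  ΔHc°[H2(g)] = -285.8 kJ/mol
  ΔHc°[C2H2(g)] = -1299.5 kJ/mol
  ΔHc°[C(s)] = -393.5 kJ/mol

ΔHrxn = -144.9 kJ/mol

Using ΔH = Σ nΔHc°(reactants) − Σ nΔHc°(products):
= [2·(-2877.4) + 1·(-1299.5)] − [6·(-393.5) + 5·(-285.8) + 2·(-1559.7)]
= -144.9 kJ/mol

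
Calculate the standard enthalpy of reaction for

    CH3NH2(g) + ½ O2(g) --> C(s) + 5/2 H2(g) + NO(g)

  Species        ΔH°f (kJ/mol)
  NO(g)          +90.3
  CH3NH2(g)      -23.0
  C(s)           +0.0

ΔH_rxn = 113.3 kJ/mol

ΔH°rxn = Σ nΔHf°(products) − Σ nΔHf°(reactants).
Products: 1·(+0.0) + 5/2·(+0.0) + 1·(+90.3) = +90.3
Reactants: 1·(-23.0) + 1/2·(+0.0) = -23.0
ΔH_rxn = (+90.3) − (-23.0) = 113.3 kJ/mol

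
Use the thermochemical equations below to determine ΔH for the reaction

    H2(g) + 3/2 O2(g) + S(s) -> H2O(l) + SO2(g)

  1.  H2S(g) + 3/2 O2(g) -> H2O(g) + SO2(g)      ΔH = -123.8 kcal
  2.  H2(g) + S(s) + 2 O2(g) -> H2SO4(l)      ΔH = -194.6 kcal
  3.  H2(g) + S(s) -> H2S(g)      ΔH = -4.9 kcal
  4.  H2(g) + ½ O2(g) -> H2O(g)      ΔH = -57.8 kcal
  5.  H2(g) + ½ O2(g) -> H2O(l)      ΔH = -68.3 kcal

ΔH = -139.2 kcal

eq. 1 as written: -123.8 kcal
eq. 2: not needed.
eq. 3 as written: -4.9 kcal
eq. 4 reversed: +57.8 kcal
eq. 5 as written: -68.3 kcal
Since enthalpy is a state function, ΔH = (1)·(-123.8) + (1)·(-4.9) + (-1)·(-57.8) + (1)·(-68.3) = -139.2 kcal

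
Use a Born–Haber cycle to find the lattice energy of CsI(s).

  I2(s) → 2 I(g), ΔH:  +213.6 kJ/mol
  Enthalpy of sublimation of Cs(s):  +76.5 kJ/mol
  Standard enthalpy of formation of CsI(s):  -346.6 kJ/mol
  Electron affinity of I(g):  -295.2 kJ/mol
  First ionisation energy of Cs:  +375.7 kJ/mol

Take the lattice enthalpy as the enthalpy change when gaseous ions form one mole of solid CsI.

ΔHf° = 1·ΔHsub + 1·(ΣIE) + 1/2·D(I2) + 1·EA + U
-346.6 = 1·(+76.5) + 1·(+375.7) + 1/2·(+213.6) + 1·(-295.2) + U
U = -346.6 − (+263.8) = -610.4 kJ/mol

U = -610.4 kJ/mol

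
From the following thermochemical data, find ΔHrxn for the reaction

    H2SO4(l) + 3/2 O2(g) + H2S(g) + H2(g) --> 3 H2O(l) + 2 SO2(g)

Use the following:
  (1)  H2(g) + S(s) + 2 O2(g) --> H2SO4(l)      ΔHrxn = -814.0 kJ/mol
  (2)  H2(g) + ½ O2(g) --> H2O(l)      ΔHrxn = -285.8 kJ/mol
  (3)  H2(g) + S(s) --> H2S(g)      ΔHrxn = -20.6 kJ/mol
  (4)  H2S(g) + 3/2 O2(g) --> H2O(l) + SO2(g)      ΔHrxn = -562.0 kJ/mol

ΔHrxn = -616.4 kJ/mol

(1) reversed (reverse to put H2SO4(l) on the reactant side): +814.0 kJ/mol
(2) as written: -285.8 kJ/mol
(3) as written: -20.6 kJ/mol
(4) × 2 (scale by 2 for the 2 SO2(g)): (2)·(-562.0) = -1124.0 kJ/mol
Summing the manipulated equations, ΔHrxn = (+814.0) + (-285.8) + (-20.6) + (-1124.0) = -616.4 kJ/mol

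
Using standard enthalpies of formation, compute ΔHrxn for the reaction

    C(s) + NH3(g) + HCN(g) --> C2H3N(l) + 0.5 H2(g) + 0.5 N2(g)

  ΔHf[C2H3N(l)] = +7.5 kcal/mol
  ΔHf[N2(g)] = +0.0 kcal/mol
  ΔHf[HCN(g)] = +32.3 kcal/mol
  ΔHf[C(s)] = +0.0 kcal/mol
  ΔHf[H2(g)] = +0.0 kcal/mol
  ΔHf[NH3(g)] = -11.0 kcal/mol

Products: 1·(+7.5) + 1/2·(+0.0) + 1/2·(+0.0) = +7.5
Reactants: 1·(+0.0) + 1·(-11.0) + 1·(+32.3) = +21.3
ΔHrxn = (+7.5) − (+21.3) = -13.8 kcal/mol

ΔHrxn = -13.8 kcal/mol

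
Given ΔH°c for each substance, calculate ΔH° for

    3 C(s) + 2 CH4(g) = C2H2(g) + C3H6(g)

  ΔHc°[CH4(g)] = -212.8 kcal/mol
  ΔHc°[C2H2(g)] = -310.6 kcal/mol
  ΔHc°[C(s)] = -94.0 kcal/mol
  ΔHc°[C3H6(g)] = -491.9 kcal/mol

Using ΔH = Σ nΔHc°(reactants) − Σ nΔHc°(products):
= [3·(-94.0) + 2·(-212.8)] − [1·(-310.6) + 1·(-491.9)]
= 94.9 kcal/mol

ΔH° = 94.9 kcal/mol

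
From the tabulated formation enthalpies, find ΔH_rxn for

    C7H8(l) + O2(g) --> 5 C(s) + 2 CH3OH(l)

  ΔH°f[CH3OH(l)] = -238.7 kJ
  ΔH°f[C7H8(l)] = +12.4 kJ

ΔH_rxn = -489.8 kJ

Products: 5·(+0.0) + 2·(-238.7) = -477.4
Reactants: 1·(+12.4) + 1·(+0.0) = +12.4
ΔH_rxn = (-477.4) − (+12.4) = -489.8 kJ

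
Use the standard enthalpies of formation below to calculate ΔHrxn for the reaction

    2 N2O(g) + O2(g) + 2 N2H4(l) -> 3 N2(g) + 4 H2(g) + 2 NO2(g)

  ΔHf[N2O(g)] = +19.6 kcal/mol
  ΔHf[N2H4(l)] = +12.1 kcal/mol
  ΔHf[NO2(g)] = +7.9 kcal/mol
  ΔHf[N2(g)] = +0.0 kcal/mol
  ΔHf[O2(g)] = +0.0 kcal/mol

ΔHrxn = -47.6 kcal/mol

Products: 3·(+0.0) + 4·(+0.0) + 2·(+7.9) = +15.8
Reactants: 2·(+19.6) + 1·(+0.0) + 2·(+12.1) = +63.4
ΔHrxn = (+15.8) − (+63.4) = -47.6 kcal/mol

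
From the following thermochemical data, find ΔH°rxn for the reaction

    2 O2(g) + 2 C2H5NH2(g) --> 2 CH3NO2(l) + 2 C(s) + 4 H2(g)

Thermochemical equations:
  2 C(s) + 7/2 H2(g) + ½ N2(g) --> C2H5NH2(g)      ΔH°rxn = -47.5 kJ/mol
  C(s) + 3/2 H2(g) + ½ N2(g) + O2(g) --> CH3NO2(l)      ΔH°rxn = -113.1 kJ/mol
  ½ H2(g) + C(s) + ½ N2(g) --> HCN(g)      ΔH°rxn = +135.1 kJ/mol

ΔH°rxn = -131.2 kJ/mol

equation 1 reversed and × 2: (-2)·(-47.5) = +95.0 kJ/mol
equation 2 × 2: (2)·(-113.1) = -226.2 kJ/mol
equation 3: not needed.
Combining the equations, ΔH°rxn = (+95.0) + (-226.2) = -131.2 kJ/mol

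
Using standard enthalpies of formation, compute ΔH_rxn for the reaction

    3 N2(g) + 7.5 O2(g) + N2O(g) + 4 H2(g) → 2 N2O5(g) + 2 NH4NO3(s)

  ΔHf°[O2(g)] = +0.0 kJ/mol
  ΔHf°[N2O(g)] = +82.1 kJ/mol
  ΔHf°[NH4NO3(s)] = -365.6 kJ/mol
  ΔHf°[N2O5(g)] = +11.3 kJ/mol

Products: 2·(+11.3) + 2·(-365.6) = -708.6
Reactants: 3·(+0.0) + 15/2·(+0.0) + 1·(+82.1) + 4·(+0.0) = +82.1
ΔH_rxn = (-708.6) − (+82.1) = -790.7 kJ/mol

ΔH_rxn = -790.7 kJ/mol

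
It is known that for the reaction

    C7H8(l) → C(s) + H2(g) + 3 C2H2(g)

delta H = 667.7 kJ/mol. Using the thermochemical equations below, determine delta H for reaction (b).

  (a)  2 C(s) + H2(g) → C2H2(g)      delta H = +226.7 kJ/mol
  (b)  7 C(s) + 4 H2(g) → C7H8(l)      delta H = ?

delta H = 12.4 kJ/mol

(a) × 3: (3)·(+226.7) = +680.1 kJ/mol
(b) reversed: contributes −x
+667.7 = (+680.1) − x
x = (+667.7 − (+680.1)) / (-1) = 12.4 kJ/mol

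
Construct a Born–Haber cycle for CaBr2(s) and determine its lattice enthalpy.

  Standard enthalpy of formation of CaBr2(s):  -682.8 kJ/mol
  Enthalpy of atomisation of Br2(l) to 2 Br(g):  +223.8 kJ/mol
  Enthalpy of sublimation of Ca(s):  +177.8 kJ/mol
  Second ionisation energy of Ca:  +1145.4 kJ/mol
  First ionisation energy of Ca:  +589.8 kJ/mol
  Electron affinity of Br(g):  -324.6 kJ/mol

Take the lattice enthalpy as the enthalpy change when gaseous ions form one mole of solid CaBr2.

ΔHf° = 1·ΔHsub + 1·(ΣIE) + 1·D(Br2) + 2·EA + U
-682.8 = 1·(+177.8) + 1·(+1735.2) + 1·(+223.8) + 2·(-324.6) + U
U = -682.8 − (+1487.6) = -2170.4 kJ/mol

U = -2170.4 kJ/mol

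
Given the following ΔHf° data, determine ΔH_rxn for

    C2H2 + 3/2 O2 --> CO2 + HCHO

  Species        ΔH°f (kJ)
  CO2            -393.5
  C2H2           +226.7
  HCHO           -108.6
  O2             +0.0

Products: 1·(-393.5) + 1·(-108.6) = -502.1
Reactants: 1·(+226.7) + 3/2·(+0.0) = +226.7
ΔH_rxn = (-502.1) − (+226.7) = -728.8 kJ

ΔH_rxn = -728.8 kJ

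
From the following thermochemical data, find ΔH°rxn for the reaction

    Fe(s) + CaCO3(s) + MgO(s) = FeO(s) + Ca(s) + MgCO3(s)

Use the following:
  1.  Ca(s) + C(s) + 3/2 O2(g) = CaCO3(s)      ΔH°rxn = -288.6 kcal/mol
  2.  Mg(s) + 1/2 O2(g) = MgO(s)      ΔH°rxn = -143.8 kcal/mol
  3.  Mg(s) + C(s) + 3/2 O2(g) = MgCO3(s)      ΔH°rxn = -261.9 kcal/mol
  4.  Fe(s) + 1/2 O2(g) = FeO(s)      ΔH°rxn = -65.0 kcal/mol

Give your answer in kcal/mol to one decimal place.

eq. 1 reversed (reverse to put CaCO3(s) on the reactant side): +288.6 kcal/mol
eq. 2 reversed (MgO(s) must end up as a reactant): +143.8 kcal/mol
eq. 3 as written (MgCO3(s) already on the product side): -261.9 kcal/mol
eq. 4 as written (FeO(s) already on the product side): -65.0 kcal/mol
Combining the equations, ΔH°rxn = (+288.6) + (+143.8) + (-261.9) + (-65.0) = 105.5 kcal/mol

ΔH°rxn = 105.5 kcal/mol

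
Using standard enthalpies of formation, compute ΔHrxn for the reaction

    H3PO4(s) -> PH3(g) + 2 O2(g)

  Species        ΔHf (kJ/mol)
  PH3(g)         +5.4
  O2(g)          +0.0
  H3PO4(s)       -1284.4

Products: 1·(+5.4) + 2·(+0.0) = +5.4
Reactants: 1·(-1284.4) = -1284.4
ΔHrxn = (+5.4) − (-1284.4) = 1289.8 kJ/mol

ΔHrxn = 1289.8 kJ/mol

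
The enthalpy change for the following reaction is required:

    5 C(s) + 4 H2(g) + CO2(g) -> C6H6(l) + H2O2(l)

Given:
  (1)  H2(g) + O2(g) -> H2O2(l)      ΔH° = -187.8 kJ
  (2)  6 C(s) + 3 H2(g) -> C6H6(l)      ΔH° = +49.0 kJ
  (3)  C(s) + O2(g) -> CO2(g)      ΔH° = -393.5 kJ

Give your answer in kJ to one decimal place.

(1) as written (H2O2(l) already on the product side): -187.8 kJ
(2) as written (C6H6(l) already on the product side): +49.0 kJ
(3) reversed (reverse to put CO2(g) on the reactant side): +393.5 kJ
ΔH° = (1)·(-187.8) + (1)·(+49.0) + (-1)·(-393.5) = 254.7 kJ

ΔH° = 254.7 kJ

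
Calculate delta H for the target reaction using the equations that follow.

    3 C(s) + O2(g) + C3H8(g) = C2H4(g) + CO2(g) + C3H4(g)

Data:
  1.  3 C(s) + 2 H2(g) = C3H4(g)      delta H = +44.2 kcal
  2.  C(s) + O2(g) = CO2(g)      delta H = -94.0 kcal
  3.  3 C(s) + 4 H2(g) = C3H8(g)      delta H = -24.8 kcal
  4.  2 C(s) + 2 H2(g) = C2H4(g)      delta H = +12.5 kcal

delta H = -12.5 kcal

eq. 1 as written (C3H4(g) already on the product side): +44.2 kcal
eq. 2 as written (CO2(g) already on the product side): -94.0 kcal
eq. 3 reversed (reverse to put C3H8(g) on the reactant side): +24.8 kcal
eq. 4 as written (C2H4(g) already on the product side): +12.5 kcal
Summing the manipulated equations, delta H = (+44.2) + (-94.0) + (+24.8) + (+12.5) = -12.5 kcal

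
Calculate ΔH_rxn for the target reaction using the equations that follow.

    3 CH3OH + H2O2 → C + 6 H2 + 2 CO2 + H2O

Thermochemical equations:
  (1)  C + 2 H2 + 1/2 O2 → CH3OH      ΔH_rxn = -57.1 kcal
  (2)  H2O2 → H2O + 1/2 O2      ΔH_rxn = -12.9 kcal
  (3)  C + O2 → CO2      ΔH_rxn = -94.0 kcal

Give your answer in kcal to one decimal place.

(1) reversed and × 3: (-3)·(-57.1) = +171.3 kcal
(2) as written: -12.9 kcal
(3) × 2: (2)·(-94.0) = -188.0 kcal
ΔH_rxn = (+171.3) + (-12.9) + (-188.0) = -29.6 kcal

ΔH_rxn = -29.6 kcal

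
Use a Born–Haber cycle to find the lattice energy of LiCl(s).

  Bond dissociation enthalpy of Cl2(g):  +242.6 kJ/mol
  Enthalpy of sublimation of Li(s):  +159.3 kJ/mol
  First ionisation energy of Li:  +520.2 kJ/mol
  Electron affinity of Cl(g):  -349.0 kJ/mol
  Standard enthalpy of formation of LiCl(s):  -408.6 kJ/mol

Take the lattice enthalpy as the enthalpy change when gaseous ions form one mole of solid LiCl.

U = -860.4 kJ/mol

ΔHf° = 1·ΔHsub + 1·(ΣIE) + 1/2·D(Cl2) + 1·EA + U
-408.6 = 1·(+159.3) + 1·(+520.2) + 1/2·(+242.6) + 1·(-349.0) + U
U = -408.6 − (+451.8) = -860.4 kJ/mol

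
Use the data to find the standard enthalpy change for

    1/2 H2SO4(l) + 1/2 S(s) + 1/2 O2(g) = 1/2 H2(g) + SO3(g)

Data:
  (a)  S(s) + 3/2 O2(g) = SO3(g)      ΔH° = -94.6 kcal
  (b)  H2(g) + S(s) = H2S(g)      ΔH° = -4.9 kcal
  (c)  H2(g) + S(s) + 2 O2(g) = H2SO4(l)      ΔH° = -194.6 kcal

ΔH° = 2.7 kcal

(a) as written: -94.6 kcal
(b): not needed.
(c) reversed and × 1/2: (-1/2)·(-194.6) = +97.3 kcal
ΔH° = (-94.6) + (+97.3) = 2.7 kcal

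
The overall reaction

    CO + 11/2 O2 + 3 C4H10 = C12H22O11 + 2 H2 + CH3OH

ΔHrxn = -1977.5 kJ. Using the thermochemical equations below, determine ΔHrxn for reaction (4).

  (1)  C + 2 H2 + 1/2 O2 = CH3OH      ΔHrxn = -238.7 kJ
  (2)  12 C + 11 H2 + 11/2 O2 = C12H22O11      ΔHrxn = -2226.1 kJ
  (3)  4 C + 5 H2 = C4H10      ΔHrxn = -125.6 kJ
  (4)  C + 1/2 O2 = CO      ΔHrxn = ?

ΔHrxn = -110.5 kJ

(1) as written (CH3OH already on the product side): -238.7 kJ
(2) as written (C12H22O11 already on the product side): -2226.1 kJ
(3) reversed and × 3 (reverse to put C4H10 on the reactant side; ×3 to match 3 C4H10 in the target): (-3)·(-125.6) = +376.8 kJ
(4) reversed (reverse to put CO on the reactant side): contributes −x
-1977.5 = (-238.7) + (-2226.1) + (+376.8) − x
x = (-1977.5 − (-2088.0)) / (-1) = -110.5 kJ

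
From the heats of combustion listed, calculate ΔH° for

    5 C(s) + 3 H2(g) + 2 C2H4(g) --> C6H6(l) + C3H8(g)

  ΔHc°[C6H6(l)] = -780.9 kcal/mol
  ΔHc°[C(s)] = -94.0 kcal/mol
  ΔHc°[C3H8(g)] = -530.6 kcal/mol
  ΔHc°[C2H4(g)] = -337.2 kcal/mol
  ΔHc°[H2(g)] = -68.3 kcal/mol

With combustion enthalpies, reactants minus products:
= [5·(-94.0) + 3·(-68.3) + 2·(-337.2)] − [1·(-780.9) + 1·(-530.6)]
= -37.8 kcal/mol

ΔH° = -37.8 kcal/mol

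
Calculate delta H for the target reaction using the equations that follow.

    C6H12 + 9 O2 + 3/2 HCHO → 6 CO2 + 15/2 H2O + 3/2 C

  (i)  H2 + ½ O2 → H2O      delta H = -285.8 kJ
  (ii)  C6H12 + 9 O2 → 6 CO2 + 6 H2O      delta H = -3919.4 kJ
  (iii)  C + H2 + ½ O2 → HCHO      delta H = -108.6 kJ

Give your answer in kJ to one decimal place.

delta H = -4185.2 kJ

(i) × 3/2: (3/2)·(-285.8) = -428.7 kJ
(ii) as written: -3919.4 kJ
(iii) reversed and × 3/2: (-3/2)·(-108.6) = +162.9 kJ
Since enthalpy is a state function, delta H = (-428.7) + (-3919.4) + (+162.9) = -4185.2 kJ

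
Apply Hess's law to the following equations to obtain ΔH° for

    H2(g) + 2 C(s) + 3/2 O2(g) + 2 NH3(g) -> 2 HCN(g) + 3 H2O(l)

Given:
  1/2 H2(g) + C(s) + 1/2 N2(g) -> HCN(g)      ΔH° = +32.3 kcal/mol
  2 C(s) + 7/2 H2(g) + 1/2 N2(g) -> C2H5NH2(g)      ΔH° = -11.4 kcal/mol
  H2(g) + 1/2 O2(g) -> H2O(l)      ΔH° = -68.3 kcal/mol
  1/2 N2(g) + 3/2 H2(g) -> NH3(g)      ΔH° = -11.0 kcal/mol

ΔH° = -118.3 kcal/mol

equation 1 × 2: (2)·(+32.3) = +64.6 kcal/mol
equation 2: not needed.
equation 3 × 3: (3)·(-68.3) = -204.9 kcal/mol
equation 4 reversed and × 2: (-2)·(-11.0) = +22.0 kcal/mol
ΔH° = (2)·(+32.3) + (3)·(-68.3) + (-2)·(-11.0) = -118.3 kcal/mol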